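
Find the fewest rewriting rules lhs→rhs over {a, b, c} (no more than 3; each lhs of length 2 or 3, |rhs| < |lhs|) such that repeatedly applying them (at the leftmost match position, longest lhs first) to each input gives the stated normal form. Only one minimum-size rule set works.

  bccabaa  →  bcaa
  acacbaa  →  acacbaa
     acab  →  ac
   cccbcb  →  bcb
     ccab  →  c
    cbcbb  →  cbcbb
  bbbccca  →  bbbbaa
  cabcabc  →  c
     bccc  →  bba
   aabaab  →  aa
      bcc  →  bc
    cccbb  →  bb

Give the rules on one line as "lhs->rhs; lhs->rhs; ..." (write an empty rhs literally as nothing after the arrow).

ab->; cc->c; ccc->ba

  | bccabaa => bcabaa => bcaa
  | acacbaa
  | acab => ac
  | cccbcb => babcb => bcb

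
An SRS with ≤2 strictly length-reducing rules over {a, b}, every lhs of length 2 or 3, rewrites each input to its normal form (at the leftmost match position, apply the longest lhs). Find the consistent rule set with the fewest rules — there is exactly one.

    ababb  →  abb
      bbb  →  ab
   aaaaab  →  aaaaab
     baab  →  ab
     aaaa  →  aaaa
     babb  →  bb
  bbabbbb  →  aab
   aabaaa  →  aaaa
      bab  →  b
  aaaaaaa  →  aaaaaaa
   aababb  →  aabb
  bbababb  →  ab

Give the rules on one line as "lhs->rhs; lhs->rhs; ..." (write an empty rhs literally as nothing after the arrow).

  | ababb => abb
  | bbb => ab
  | aaaaab
  | baab => ab

ba->; bbb->ab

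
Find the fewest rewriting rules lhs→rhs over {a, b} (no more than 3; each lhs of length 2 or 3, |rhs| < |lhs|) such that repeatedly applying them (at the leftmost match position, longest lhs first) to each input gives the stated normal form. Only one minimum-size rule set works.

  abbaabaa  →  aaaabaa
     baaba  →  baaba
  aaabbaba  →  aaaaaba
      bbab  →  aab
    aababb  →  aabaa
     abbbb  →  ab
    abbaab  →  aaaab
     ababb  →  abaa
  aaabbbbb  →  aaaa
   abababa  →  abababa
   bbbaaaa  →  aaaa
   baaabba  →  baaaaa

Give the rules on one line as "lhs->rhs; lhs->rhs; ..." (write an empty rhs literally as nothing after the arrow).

  | abbaabaa => aaaabaa
  | baaba
  | aaabbaba => aaaaaba
  | bbab => aab

bb->a; bbb->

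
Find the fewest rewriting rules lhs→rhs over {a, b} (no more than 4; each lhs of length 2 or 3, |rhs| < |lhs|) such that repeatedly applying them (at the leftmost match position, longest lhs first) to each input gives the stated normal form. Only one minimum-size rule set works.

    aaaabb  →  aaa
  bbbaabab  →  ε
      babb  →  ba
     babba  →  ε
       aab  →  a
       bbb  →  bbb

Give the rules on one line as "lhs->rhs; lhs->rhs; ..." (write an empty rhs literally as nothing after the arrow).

ab->; abb->ba; baa->; bab->ab

  | aaaabb => aaaba => aaa
  | bbbaabab => bbbab => bbab => bab => ab => ε
  | babb => abb => ba
  | babba => abba => baa => ε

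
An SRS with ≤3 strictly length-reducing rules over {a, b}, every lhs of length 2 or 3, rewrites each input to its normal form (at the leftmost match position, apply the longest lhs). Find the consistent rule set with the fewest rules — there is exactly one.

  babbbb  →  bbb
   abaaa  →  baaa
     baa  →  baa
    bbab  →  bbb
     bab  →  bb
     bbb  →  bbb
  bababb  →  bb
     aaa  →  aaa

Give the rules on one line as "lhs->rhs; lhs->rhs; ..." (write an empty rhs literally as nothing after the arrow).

ab->b; abb->

  | babbbb => bbb
  | abaaa => baaa
  | baa
  | bbab => bbb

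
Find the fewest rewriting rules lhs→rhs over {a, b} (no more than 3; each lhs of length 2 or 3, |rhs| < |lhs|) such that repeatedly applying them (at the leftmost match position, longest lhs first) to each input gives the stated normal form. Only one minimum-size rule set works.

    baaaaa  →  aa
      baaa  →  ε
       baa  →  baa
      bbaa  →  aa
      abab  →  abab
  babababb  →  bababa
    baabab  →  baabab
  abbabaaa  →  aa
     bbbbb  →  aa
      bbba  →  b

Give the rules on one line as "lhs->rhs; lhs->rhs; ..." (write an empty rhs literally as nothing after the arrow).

aaa->b; bb->; bbb->aa

  | baaaaa => bbaa => aa
  | baaa => bb => ε
  | baa
  | bbaa => aa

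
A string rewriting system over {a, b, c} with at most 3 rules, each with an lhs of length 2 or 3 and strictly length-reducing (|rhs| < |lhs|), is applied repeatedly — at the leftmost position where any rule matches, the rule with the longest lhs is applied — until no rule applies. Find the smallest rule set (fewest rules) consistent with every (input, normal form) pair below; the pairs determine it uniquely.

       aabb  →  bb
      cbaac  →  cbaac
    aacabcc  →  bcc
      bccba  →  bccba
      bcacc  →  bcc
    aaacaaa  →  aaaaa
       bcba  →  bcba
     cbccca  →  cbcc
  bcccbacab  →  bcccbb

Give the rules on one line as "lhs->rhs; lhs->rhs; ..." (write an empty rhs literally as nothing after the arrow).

ab->b; ca->

  | aabb => abb => bb
  | cbaac
  | aacabcc => aabcc => abcc => bcc
  | bccba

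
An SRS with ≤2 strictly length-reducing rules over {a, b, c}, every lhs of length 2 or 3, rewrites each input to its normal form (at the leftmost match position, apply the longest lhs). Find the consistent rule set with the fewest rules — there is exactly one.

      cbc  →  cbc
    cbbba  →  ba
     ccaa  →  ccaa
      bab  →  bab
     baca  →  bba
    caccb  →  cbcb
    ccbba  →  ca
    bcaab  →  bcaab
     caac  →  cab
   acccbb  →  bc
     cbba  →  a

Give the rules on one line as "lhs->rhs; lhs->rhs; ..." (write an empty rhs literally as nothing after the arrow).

  | cbc
  | cbbba => ba
  | ccaa
  | bab

ac->b; cbb->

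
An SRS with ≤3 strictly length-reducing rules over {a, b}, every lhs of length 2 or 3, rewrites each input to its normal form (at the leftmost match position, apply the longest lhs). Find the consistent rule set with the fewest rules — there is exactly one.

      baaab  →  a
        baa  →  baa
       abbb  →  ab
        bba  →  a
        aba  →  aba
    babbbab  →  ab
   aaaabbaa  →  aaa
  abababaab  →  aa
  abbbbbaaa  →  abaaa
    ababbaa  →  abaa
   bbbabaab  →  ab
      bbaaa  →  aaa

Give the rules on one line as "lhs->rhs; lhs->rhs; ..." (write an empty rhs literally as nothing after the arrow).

  | baaab => baab => bab => a
  | baa
  | abbb => ab
  | bba => a

aab->ab; bab->a; bb->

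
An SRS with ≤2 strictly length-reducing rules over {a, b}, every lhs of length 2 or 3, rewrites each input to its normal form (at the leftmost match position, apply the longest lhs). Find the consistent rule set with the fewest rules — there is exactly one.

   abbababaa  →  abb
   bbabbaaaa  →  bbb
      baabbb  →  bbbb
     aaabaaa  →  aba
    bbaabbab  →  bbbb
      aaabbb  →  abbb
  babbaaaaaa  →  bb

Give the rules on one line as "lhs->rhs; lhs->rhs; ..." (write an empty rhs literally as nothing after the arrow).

  | abbababaa => abbabaa => abbaa => abb
  | bbabbaaaa => bbbaaaa => bbbaa => bbb
  | baabbb => bbbb
  | aaabaaa => abaaa => aba

aa->; bab->b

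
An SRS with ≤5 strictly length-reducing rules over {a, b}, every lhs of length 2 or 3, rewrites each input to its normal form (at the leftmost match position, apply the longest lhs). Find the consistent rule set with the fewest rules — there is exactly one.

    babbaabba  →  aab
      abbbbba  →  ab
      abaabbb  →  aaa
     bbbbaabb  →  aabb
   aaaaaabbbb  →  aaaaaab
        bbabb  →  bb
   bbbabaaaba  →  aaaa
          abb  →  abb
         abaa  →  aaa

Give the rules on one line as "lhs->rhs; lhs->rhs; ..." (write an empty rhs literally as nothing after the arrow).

ba->; baa->aa; bab->; bbb->

  | babbaabba => baabba => aabba => aab
  | abbbbba => abba => ab
  | abaabbb => aaabbb => aaa
  | bbbbaabb => baabb => aabb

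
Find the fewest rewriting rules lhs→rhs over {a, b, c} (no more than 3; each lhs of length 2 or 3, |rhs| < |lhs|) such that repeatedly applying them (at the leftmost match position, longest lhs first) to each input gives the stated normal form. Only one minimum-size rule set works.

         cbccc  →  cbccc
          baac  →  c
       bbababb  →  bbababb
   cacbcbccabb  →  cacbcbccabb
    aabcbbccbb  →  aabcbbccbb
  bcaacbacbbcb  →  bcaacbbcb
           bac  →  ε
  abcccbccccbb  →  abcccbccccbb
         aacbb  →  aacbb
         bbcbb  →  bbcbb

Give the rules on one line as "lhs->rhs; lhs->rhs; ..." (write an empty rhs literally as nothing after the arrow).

  | cbccc
  | baac => c
  | bbababb
  | cacbcbccabb

baa->; bac->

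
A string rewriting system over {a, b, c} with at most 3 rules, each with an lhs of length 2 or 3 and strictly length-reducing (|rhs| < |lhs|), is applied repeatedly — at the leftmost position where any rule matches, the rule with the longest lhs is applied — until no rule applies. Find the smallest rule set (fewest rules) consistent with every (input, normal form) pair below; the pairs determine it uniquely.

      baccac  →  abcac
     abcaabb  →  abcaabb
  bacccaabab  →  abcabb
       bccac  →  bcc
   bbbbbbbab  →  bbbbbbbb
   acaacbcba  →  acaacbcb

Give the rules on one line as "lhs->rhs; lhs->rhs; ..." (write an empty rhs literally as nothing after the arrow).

ba->b; bac->ab; cca->c

  | baccac => abcac
  | abcaabb
  | bacccaabab => abccaabab => abcabab => abcabb
  | bccac => bcc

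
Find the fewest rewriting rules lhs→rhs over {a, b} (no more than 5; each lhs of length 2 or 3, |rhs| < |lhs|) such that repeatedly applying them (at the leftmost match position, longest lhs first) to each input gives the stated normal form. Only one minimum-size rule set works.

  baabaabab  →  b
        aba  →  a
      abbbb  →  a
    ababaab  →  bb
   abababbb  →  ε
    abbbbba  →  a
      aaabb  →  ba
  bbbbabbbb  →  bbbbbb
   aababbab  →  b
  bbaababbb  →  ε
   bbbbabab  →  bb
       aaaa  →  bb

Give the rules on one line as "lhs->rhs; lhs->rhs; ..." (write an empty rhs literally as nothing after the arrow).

aa->b; ab->; abb->a; bba->

  | baabaabab => bbbaabab => babab => bab => b
  | aba => a
  | abbbb => abb => a
  | ababaab => abaab => aab => bb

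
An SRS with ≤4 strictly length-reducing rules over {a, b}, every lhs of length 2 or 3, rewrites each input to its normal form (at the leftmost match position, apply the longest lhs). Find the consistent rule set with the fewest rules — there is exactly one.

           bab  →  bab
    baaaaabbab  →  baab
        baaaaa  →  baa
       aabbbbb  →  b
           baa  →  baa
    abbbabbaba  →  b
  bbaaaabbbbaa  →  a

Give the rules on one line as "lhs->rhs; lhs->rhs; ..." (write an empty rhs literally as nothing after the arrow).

  | bab
  | baaaaabbab => baabbab => baab
  | baaaaa => baa
  | aabbbbb => abbb => b

aaa->; aba->; abb->; bbb->a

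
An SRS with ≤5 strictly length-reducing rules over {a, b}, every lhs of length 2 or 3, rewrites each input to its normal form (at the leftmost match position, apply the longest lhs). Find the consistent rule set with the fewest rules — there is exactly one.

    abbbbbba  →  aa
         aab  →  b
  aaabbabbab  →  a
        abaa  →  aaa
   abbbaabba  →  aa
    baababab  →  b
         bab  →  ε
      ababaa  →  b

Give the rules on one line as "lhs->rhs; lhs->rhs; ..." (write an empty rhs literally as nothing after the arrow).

aab->b; ab->a; ba->b; bb->

  | abbbbbba => abbbbba => abbbba => abbba => abba => aba => aa
  | aab => b
  | aaabbabbab => abbabbab => ababbab => aabbab => bbab => ab => a
  | abaa => aaa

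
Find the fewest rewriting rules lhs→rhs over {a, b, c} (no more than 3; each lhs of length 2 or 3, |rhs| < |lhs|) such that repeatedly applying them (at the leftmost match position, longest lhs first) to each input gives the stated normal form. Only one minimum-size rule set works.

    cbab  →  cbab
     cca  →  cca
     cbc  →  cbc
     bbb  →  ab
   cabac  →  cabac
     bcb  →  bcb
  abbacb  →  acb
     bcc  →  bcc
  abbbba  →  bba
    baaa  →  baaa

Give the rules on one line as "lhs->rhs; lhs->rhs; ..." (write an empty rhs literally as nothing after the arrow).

abb->; bbb->ab

  | cbab
  | cca
  | cbc
  | bbb => ab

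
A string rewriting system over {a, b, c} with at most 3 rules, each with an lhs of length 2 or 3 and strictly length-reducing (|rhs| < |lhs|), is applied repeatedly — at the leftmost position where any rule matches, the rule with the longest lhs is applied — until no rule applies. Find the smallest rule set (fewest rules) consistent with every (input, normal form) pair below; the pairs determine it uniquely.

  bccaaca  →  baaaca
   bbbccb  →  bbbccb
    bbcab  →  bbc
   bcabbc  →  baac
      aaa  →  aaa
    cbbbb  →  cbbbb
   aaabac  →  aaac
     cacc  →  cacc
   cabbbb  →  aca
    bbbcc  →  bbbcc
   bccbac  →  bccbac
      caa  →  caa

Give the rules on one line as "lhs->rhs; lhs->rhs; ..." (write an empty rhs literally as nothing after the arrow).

ab->; abb->ca; cca->aa

  | bccaaca => baaaca
  | bbbccb
  | bbcab => bbc
  | bcabbc => bccac => baac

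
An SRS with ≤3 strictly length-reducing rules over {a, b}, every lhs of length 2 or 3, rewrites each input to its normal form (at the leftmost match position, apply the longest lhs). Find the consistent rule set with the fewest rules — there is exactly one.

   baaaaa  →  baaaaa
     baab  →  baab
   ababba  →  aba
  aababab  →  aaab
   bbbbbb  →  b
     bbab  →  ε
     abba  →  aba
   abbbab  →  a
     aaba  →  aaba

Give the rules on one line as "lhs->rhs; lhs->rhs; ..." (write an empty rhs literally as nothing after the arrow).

bab->; bb->b

  | baaaaa
  | baab
  | ababba => aba
  | aababab => aaab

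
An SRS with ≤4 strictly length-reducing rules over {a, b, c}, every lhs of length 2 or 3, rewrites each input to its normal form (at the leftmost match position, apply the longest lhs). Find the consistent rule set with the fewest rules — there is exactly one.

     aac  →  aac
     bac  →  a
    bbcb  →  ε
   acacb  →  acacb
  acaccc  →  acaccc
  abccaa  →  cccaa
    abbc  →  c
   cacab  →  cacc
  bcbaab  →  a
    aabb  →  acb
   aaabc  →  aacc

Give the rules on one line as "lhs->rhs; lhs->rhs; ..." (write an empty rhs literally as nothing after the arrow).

  | aac
  | bac => a
  | bbcb => bab => bc => ε
  | acacb

ab->c; bac->a; bbc->ba; bc->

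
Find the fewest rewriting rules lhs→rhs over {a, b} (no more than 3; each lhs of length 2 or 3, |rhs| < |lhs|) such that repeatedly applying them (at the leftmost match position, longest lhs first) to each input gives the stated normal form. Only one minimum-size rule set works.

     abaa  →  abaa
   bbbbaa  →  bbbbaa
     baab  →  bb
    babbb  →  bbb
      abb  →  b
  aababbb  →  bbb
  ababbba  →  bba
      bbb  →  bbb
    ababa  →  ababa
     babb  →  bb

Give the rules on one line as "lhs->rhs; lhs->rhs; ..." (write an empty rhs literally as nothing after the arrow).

  | abaa
  | bbbbaa
  | baab => bb
  | babbb => bbb

aab->b; abb->b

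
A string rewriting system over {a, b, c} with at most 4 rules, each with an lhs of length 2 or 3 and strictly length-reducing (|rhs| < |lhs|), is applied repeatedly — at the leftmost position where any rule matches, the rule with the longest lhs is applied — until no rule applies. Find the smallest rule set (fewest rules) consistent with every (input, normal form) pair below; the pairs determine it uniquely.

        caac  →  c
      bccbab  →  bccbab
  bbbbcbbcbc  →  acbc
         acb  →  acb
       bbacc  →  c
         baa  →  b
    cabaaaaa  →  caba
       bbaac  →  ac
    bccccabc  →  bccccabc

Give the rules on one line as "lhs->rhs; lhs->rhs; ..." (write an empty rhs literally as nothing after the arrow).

aa->; aac->; bb->a

  | caac => c
  | bccbab
  | bbbbcbbcbc => abbcbbcbc => aacbbcbc => bbcbc => acbc
  | acb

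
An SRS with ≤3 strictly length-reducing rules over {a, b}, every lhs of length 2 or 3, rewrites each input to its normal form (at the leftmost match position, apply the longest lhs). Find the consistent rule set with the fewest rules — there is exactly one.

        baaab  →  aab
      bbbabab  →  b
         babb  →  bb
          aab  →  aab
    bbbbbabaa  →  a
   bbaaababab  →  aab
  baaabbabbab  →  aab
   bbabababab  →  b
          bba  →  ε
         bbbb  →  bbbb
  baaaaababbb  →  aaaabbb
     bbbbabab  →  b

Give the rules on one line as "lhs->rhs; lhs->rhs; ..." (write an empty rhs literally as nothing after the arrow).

  | baaab => aab
  | bbbabab => bbabab => babab => bab => b
  | babb => bb
  | aab

ba->; bba->ba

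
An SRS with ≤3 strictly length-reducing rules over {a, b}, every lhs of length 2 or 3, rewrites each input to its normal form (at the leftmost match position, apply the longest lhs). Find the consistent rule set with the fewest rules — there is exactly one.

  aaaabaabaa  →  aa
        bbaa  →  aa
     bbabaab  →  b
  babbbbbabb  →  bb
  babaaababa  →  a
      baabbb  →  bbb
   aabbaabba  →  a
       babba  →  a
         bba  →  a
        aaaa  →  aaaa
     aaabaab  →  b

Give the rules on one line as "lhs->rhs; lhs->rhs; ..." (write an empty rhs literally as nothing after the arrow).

ab->b; ba->a

  | aaaabaabaa => aaabaabaa => aabaabaa => abaabaa => baabaa => aabaa => abaa => baa => aa
  | bbaa => baa => aa
  | bbabaab => babaab => abaab => baab => aab => ab => b
  | babbbbbabb => abbbbbabb => bbbbbabb => bbbbabb => bbbabb => bbabb => babb => abb => bb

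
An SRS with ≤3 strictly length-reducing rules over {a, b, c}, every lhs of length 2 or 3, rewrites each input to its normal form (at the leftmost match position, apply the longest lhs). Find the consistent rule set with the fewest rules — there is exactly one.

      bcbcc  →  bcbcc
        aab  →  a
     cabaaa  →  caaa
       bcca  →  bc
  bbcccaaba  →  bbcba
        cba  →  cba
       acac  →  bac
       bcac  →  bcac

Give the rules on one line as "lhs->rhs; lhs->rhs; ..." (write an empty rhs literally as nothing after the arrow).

  | bcbcc
  | aab => a
  | cabaaa => caaa
  | bcca => bc

ab->; aca->ba; cca->c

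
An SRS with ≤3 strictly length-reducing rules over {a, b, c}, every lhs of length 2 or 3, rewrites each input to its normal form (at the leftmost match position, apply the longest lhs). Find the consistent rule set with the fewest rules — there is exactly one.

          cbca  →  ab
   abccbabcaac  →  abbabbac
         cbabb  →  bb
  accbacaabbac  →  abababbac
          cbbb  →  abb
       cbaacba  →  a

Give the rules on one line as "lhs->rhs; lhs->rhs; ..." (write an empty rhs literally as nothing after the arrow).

  | cbca => aca => ab
  | abccbabcaac => abcaabcaac => abbabcaac => abbabbac
  | cbabb => aabb => bb
  | accbacaabbac => acaacaabbac => abacaabbac => abababbac

aa->; ca->b; cb->a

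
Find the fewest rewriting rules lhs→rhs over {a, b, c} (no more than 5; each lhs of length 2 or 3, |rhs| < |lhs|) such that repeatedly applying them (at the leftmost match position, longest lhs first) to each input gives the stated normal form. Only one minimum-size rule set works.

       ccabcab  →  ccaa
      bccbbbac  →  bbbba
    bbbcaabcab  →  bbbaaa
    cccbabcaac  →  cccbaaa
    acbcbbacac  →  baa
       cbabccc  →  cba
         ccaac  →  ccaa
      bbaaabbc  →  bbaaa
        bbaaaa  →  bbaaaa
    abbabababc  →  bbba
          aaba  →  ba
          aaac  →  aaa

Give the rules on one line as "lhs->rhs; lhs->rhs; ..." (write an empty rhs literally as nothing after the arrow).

  | ccabcab => ccacab => ccaab => ccaa
  | bccbbbac => bcbbbac => bbbbac => bbbba
  | bbbcaabcab => bbbaabcab => bbbaacab => bbbaaab => bbbaaa
  | cccbabcaac => cccbacaac => cccbaaac => cccbaaa

ab->a; aba->ba; ac->a; bc->b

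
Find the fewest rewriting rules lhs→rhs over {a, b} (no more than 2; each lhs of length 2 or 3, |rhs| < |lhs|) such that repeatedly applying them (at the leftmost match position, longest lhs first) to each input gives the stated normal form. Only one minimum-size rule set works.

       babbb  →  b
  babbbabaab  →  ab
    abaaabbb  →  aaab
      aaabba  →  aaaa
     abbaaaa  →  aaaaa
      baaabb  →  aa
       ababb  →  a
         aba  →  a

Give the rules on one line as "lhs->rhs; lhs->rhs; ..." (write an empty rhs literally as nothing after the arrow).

  | babbb => bbb => b
  | babbbabaab => bbbabaab => babaab => baab => ab
  | abaaabbb => aaabbb => aaab
  | aaabba => aaaa

ba->; bb->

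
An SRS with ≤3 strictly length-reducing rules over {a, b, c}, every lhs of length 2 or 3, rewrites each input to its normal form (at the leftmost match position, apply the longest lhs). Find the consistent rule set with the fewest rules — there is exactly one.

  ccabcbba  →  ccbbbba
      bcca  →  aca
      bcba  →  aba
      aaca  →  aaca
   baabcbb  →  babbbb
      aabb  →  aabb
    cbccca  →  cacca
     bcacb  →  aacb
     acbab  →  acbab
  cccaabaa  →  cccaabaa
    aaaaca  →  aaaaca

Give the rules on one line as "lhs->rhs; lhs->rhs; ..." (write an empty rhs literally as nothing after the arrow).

abc->bb; bc->a

  | ccabcbba => ccbbbba
  | bcca => aca
  | bcba => aba
  | aaca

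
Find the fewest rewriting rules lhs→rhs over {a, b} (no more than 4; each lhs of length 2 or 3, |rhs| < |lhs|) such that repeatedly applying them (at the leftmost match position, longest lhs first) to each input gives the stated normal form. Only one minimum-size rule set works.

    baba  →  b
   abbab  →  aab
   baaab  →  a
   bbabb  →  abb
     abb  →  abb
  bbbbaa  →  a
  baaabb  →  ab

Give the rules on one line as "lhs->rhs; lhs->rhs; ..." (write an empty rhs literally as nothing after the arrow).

aaa->b; aba->; bba->a; bbb->a

  | baba => b
  | abbab => aab
  | baaab => bbb => a
  | bbabb => abb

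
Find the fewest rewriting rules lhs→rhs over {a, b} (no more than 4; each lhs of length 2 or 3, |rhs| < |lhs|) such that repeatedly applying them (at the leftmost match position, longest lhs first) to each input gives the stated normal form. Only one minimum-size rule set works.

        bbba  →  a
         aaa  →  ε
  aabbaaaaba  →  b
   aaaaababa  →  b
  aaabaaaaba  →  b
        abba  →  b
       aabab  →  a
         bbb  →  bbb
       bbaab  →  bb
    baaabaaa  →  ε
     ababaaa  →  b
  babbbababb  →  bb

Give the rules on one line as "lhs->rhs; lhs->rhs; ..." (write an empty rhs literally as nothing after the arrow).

  | bbba => bba => ba => a
  | aaa => ε
  | aabbaaaaba => bbbaaaaba => bbaaaaba => baaaaba => aaaaba => aba => aa => b
  | aaaaababa => aababa => bbaba => baa => aa => b

aa->b; aaa->; ba->a; bab->a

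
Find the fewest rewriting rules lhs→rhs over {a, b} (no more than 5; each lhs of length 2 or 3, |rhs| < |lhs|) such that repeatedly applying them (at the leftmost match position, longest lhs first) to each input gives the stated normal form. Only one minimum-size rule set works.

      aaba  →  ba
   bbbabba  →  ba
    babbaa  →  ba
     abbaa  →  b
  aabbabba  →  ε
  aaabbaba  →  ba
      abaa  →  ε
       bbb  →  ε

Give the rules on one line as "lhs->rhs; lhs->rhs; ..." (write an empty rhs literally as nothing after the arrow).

  | aaba => ba
  | bbbabba => ababba => abba => ba
  | babbaa => bbaa => aaa => ba
  | abbaa => baa => b

aa->; aaa->ba; ab->; bb->a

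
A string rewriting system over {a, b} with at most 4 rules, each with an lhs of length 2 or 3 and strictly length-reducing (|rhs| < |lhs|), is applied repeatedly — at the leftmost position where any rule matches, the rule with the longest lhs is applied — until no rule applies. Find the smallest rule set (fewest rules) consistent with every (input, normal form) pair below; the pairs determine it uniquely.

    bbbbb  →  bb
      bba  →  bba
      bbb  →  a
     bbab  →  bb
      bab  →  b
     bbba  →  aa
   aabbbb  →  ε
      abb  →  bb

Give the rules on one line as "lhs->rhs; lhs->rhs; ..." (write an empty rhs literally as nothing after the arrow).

ab->; abb->bb; bbb->a

  | bbbbb => abb => bb
  | bba
  | bbb => a
  | bbab => bb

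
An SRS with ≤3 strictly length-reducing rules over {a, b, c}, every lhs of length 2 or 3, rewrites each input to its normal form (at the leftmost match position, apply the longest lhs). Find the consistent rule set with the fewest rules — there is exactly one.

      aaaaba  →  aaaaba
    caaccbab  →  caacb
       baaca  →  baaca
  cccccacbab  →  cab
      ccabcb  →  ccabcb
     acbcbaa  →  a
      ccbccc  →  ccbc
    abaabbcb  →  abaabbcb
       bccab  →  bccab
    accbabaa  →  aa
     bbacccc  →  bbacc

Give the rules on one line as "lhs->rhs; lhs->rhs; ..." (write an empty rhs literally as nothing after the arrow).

cba->; ccc->c

  | aaaaba
  | caaccbab => caacb
  | baaca
  | cccccacbab => cccacbab => cacbab => cab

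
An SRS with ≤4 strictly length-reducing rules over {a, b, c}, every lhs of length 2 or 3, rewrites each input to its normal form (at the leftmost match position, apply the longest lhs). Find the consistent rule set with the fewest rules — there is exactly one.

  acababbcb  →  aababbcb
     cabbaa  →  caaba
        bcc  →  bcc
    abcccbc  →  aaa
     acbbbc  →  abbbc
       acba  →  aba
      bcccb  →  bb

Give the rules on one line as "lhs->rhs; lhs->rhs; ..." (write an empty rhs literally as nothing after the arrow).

abc->aa; ac->a; bba->ab; ccc->

  | acababbcb => aababbcb
  | cabbaa => caaba
  | bcc
  | abcccbc => aaccbc => aacbc => aabc => aaa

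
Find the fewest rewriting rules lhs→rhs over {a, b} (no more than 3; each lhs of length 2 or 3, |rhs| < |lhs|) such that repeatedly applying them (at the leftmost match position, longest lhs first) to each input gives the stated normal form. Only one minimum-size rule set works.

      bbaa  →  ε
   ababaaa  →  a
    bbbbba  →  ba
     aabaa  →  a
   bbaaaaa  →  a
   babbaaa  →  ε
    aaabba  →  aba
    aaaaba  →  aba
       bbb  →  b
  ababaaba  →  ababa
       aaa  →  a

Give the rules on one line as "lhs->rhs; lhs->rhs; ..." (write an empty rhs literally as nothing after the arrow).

aa->a; baa->; bb->b

  | bbaa => baa => ε
  | ababaaa => abaa => a
  | bbbbba => bbbba => bbba => bba => ba
  | aabaa => abaa => a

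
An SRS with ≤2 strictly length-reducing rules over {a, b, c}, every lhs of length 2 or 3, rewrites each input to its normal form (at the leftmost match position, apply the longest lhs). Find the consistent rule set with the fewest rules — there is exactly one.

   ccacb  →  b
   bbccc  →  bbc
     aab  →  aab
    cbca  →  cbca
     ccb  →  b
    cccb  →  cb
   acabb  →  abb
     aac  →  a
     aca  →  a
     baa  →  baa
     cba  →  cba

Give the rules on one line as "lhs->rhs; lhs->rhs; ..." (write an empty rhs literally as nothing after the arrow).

  | ccacb => acb => b
  | bbccc => bbc
  | aab
  | cbca

ac->; cc->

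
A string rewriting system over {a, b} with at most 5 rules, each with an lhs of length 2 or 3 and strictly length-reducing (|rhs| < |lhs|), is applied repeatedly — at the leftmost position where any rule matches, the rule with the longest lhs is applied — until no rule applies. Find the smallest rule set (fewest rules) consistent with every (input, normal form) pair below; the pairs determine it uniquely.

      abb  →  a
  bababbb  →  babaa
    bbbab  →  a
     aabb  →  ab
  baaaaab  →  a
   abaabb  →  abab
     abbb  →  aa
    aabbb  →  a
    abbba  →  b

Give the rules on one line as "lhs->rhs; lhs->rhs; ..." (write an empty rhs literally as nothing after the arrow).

aaa->b; aab->a; bb->; bbb->a

  | abb => a
  | bababbb => babaa
  | bbbab => aab => a
  | aabb => ab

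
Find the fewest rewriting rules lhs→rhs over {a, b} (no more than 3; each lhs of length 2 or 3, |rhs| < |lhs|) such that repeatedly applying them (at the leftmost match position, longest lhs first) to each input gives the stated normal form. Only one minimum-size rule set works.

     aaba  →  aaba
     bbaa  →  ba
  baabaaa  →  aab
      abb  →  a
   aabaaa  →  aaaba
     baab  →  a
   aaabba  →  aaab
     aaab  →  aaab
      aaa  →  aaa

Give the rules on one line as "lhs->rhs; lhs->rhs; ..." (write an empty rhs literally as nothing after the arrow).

  | aaba
  | bbaa => ba
  | baabaaa => abbaaa => abaa => aab
  | abb => a

baa->ab; bb->; bba->b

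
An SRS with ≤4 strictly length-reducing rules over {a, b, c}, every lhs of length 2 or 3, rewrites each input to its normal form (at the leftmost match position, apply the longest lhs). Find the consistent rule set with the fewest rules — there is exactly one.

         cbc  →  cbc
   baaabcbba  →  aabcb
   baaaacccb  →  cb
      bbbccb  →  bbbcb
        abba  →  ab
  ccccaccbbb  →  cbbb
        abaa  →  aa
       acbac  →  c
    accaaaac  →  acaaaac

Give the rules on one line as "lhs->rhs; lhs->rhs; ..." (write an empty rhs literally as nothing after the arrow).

  | cbc
  | baaabcbba => aabcbba => aabcb
  | baaaacccb => aaacccb => aaaccb => aaacb => aacb => acb => cb
  | bbbccb => bbbcb

acb->cb; ba->; cc->c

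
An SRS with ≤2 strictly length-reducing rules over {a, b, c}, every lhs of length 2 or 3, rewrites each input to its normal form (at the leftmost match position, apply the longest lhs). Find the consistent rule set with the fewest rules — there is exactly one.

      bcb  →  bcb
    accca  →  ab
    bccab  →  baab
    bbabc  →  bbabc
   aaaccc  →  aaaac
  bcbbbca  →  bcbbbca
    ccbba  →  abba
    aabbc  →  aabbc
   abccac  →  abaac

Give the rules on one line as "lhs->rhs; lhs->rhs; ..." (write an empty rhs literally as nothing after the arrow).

  | bcb
  | accca => aaca => ab
  | bccab => baab
  | bbabc

aca->b; cc->a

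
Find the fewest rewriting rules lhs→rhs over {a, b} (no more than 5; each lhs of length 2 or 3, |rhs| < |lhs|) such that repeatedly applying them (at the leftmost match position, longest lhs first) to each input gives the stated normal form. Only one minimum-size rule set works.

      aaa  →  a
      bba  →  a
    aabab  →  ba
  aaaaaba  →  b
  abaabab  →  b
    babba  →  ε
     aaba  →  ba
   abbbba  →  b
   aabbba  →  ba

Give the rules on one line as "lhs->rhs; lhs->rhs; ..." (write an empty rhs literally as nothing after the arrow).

aa->; ab->a; aba->b; bb->

  | aaa => a
  | bba => a
  | aabab => bab => ba
  | aaaaaba => aaaba => aba => b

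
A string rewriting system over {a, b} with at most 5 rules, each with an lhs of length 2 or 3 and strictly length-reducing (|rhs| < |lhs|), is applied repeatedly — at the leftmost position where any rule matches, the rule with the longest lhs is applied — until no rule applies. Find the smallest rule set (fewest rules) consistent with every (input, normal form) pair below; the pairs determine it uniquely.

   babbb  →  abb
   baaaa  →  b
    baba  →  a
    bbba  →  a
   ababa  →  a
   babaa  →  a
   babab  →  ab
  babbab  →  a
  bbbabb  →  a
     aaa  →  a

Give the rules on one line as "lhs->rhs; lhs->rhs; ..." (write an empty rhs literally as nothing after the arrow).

  | babbb => abb
  | baaaa => baa => b
  | baba => aa => a
  | bbba => bba => ba => a

aa->a; ba->a; baa->b; bab->a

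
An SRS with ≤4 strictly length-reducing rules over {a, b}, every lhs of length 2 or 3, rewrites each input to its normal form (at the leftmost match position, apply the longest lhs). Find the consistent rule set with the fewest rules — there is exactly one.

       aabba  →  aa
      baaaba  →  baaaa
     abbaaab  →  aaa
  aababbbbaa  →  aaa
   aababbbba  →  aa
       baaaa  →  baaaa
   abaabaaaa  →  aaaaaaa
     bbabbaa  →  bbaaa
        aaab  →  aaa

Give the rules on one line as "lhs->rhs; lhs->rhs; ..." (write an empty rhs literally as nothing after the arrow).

ab->a; abb->; bab->ba

  | aabba => aa
  | baaaba => baaaa
  | abbaaab => aaab => aaa
  | aababbbbaa => aaabbbbaa => aabbaa => aaa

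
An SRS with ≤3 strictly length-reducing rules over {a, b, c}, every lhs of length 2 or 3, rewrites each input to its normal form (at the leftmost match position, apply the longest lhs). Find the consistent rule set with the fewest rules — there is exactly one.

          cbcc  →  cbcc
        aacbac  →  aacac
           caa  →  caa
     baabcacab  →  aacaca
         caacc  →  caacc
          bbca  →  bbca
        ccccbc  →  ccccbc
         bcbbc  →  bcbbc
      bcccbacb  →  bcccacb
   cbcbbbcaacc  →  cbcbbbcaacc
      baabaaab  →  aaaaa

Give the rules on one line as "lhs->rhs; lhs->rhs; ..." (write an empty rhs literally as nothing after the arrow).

  | cbcc
  | aacbac => aacac
  | caa
  | baabcacab => aabcacab => aacacab => aacaca

ab->a; ba->a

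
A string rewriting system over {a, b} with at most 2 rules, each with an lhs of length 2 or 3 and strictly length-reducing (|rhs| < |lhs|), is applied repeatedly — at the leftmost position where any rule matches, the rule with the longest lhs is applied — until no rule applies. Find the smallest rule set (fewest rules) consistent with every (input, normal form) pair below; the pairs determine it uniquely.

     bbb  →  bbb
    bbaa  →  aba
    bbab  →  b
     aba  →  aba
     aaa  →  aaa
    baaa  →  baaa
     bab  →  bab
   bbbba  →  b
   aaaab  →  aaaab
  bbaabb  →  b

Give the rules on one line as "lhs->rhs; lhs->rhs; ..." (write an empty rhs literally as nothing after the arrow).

abb->b; bba->ab

  | bbb
  | bbaa => aba
  | bbab => abb => b
  | aba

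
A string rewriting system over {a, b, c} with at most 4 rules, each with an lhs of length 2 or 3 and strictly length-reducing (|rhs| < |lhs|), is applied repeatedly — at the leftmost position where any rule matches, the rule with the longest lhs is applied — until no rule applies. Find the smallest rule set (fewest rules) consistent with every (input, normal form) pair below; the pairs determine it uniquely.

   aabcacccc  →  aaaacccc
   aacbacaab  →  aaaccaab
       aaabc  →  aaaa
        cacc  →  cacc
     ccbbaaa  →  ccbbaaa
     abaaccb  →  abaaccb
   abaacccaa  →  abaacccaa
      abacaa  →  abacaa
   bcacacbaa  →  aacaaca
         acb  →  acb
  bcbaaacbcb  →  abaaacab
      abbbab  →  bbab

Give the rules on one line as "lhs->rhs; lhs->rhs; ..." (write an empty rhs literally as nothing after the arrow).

abb->b; bc->a; cba->ac

  | aabcacccc => aaaacccc
  | aacbacaab => aaaccaab
  | aaabc => aaaa
  | cacc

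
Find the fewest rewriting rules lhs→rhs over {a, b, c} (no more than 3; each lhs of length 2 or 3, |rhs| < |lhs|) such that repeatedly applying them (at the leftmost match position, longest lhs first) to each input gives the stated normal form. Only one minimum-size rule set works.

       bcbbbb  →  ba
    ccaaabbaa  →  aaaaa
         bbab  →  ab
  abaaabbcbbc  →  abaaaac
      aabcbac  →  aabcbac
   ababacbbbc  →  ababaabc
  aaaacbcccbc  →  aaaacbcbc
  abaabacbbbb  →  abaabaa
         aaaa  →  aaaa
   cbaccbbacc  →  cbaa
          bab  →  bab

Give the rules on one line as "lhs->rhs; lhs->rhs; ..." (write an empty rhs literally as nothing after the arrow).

  | bcbbbb => babb => ba
  | ccaaabbaa => aaabbaa => aaaaa
  | bbab => ab
  | abaaabbcbbc => abaaacbbc => abaaaac

bb->; cbb->a; cc->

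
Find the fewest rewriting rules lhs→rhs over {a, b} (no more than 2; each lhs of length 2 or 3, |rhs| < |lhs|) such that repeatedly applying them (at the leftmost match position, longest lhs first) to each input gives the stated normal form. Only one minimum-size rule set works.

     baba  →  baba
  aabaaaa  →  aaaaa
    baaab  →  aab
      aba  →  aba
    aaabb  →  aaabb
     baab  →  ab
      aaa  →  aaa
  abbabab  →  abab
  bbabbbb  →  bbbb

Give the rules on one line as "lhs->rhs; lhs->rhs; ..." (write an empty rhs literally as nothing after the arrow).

baa->a; bba->

  | baba
  | aabaaaa => aaaaa
  | baaab => aab
  | aba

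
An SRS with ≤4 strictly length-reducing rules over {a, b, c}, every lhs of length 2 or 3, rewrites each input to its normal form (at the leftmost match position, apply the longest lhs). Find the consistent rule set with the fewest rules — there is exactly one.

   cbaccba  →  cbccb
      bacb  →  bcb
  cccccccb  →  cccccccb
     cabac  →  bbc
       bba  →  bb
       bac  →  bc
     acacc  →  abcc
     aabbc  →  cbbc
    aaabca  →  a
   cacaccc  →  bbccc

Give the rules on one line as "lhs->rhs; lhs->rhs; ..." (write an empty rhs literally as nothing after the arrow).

  | cbaccba => cbccba => cbccb
  | bacb => bcb
  | cccccccb
  | cabac => bbac => bbc

aa->c; ba->b; bbb->a; ca->b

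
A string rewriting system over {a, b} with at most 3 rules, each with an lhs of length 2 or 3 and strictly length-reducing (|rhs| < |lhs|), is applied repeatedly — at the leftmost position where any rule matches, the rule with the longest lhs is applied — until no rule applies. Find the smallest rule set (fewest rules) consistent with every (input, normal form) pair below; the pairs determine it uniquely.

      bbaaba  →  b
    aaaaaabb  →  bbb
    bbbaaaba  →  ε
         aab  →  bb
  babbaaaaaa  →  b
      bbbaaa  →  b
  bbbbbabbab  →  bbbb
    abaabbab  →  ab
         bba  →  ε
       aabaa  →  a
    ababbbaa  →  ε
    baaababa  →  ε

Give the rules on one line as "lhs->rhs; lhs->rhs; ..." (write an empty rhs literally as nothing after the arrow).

  | bbaaba => aba => aa => b
  | aaaaaabb => baaaabb => aaaabb => baabb => aabb => bbb
  | bbbaaaba => baaba => aaba => bba => ε
  | aab => bb

aa->b; ba->a; bba->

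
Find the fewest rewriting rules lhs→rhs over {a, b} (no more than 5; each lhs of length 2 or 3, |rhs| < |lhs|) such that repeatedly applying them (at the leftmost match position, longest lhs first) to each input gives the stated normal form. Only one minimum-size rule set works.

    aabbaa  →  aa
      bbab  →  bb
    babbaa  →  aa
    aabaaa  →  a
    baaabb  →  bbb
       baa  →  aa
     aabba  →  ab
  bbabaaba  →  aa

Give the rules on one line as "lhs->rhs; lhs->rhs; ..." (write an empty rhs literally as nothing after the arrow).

aaa->b; aab->ab; ba->a; bba->b

  | aabbaa => abbaa => aba => aa
  | bbab => bb
  | babbaa => abbaa => aba => aa
  | aabaaa => abaaa => aaaa => ba => a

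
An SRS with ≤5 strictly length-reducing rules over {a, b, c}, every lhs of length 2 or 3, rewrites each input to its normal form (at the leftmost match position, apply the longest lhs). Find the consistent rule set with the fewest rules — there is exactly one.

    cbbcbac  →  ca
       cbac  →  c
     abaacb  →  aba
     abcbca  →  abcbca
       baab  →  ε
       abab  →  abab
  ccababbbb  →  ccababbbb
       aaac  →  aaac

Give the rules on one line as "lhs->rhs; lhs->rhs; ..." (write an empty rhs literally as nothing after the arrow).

aab->ac; acb->; bac->; bbc->a

  | cbbcbac => cabac => ca
  | cbac => c
  | abaacb => aba
  | abcbca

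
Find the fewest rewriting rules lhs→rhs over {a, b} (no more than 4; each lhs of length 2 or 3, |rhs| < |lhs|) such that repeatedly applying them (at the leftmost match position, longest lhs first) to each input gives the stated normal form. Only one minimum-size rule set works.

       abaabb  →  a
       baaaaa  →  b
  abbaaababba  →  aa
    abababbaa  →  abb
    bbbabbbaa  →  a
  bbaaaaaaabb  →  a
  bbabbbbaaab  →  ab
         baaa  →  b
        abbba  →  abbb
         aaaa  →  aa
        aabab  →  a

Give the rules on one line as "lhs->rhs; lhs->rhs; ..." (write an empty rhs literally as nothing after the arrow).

aaa->a; aab->a; ba->b; bab->a

  | abaabb => ababb => aab => a
  | baaaaa => baaaa => baaa => baa => ba => b
  | abbaaababba => abbaababba => abbababba => abaabba => ababba => aaba => aa
  | abababbaa => aaabbaa => abbaa => abba => abb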